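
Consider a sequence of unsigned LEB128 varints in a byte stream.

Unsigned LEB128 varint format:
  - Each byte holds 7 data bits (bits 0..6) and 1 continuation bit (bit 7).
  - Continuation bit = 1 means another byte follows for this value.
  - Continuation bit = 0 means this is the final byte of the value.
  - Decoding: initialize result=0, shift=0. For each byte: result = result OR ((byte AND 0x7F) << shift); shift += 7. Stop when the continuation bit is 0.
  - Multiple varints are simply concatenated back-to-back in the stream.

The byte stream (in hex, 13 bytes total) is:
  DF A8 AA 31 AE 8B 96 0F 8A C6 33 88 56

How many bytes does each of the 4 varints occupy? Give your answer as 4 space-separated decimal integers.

Answer: 4 4 3 2

Derivation:
  byte[0]=0xDF cont=1 payload=0x5F=95: acc |= 95<<0 -> acc=95 shift=7
  byte[1]=0xA8 cont=1 payload=0x28=40: acc |= 40<<7 -> acc=5215 shift=14
  byte[2]=0xAA cont=1 payload=0x2A=42: acc |= 42<<14 -> acc=693343 shift=21
  byte[3]=0x31 cont=0 payload=0x31=49: acc |= 49<<21 -> acc=103453791 shift=28 [end]
Varint 1: bytes[0:4] = DF A8 AA 31 -> value 103453791 (4 byte(s))
  byte[4]=0xAE cont=1 payload=0x2E=46: acc |= 46<<0 -> acc=46 shift=7
  byte[5]=0x8B cont=1 payload=0x0B=11: acc |= 11<<7 -> acc=1454 shift=14
  byte[6]=0x96 cont=1 payload=0x16=22: acc |= 22<<14 -> acc=361902 shift=21
  byte[7]=0x0F cont=0 payload=0x0F=15: acc |= 15<<21 -> acc=31819182 shift=28 [end]
Varint 2: bytes[4:8] = AE 8B 96 0F -> value 31819182 (4 byte(s))
  byte[8]=0x8A cont=1 payload=0x0A=10: acc |= 10<<0 -> acc=10 shift=7
  byte[9]=0xC6 cont=1 payload=0x46=70: acc |= 70<<7 -> acc=8970 shift=14
  byte[10]=0x33 cont=0 payload=0x33=51: acc |= 51<<14 -> acc=844554 shift=21 [end]
Varint 3: bytes[8:11] = 8A C6 33 -> value 844554 (3 byte(s))
  byte[11]=0x88 cont=1 payload=0x08=8: acc |= 8<<0 -> acc=8 shift=7
  byte[12]=0x56 cont=0 payload=0x56=86: acc |= 86<<7 -> acc=11016 shift=14 [end]
Varint 4: bytes[11:13] = 88 56 -> value 11016 (2 byte(s))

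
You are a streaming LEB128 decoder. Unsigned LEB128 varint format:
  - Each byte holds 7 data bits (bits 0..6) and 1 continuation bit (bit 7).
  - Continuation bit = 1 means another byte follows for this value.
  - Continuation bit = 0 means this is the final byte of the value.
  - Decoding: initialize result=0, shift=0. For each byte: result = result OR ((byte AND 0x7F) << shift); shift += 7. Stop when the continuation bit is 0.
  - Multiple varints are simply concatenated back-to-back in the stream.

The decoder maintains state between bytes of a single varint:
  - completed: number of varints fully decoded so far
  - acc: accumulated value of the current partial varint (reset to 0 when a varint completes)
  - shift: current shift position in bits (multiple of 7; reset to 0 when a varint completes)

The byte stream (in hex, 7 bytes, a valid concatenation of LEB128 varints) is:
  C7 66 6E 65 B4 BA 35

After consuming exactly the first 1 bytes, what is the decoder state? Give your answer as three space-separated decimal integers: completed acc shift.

byte[0]=0xC7 cont=1 payload=0x47: acc |= 71<<0 -> completed=0 acc=71 shift=7

Answer: 0 71 7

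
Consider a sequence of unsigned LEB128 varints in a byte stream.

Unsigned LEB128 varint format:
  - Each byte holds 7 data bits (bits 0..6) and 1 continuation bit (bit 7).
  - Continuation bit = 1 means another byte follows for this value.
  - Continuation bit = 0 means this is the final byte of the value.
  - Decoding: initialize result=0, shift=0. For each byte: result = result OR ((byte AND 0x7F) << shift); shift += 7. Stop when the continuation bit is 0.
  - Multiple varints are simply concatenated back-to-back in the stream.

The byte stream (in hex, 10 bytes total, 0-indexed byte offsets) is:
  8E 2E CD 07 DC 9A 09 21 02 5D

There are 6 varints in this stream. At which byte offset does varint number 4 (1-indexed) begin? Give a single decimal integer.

Answer: 7

Derivation:
  byte[0]=0x8E cont=1 payload=0x0E=14: acc |= 14<<0 -> acc=14 shift=7
  byte[1]=0x2E cont=0 payload=0x2E=46: acc |= 46<<7 -> acc=5902 shift=14 [end]
Varint 1: bytes[0:2] = 8E 2E -> value 5902 (2 byte(s))
  byte[2]=0xCD cont=1 payload=0x4D=77: acc |= 77<<0 -> acc=77 shift=7
  byte[3]=0x07 cont=0 payload=0x07=7: acc |= 7<<7 -> acc=973 shift=14 [end]
Varint 2: bytes[2:4] = CD 07 -> value 973 (2 byte(s))
  byte[4]=0xDC cont=1 payload=0x5C=92: acc |= 92<<0 -> acc=92 shift=7
  byte[5]=0x9A cont=1 payload=0x1A=26: acc |= 26<<7 -> acc=3420 shift=14
  byte[6]=0x09 cont=0 payload=0x09=9: acc |= 9<<14 -> acc=150876 shift=21 [end]
Varint 3: bytes[4:7] = DC 9A 09 -> value 150876 (3 byte(s))
  byte[7]=0x21 cont=0 payload=0x21=33: acc |= 33<<0 -> acc=33 shift=7 [end]
Varint 4: bytes[7:8] = 21 -> value 33 (1 byte(s))
  byte[8]=0x02 cont=0 payload=0x02=2: acc |= 2<<0 -> acc=2 shift=7 [end]
Varint 5: bytes[8:9] = 02 -> value 2 (1 byte(s))
  byte[9]=0x5D cont=0 payload=0x5D=93: acc |= 93<<0 -> acc=93 shift=7 [end]
Varint 6: bytes[9:10] = 5D -> value 93 (1 byte(s))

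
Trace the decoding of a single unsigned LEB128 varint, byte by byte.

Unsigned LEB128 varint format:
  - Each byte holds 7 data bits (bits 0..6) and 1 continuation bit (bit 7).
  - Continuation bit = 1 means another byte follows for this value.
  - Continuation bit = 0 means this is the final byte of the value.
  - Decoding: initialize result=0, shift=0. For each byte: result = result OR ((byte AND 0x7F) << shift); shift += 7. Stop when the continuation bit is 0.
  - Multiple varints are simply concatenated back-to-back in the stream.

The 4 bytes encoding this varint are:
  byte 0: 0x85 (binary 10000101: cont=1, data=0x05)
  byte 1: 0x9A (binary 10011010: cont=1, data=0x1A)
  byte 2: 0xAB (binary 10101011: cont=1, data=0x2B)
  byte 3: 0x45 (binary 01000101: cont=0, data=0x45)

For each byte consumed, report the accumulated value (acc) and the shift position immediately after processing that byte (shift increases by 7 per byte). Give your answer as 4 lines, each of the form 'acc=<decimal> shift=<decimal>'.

Answer: acc=5 shift=7
acc=3333 shift=14
acc=707845 shift=21
acc=145411333 shift=28

Derivation:
byte 0=0x85: payload=0x05=5, contrib = 5<<0 = 5; acc -> 5, shift -> 7
byte 1=0x9A: payload=0x1A=26, contrib = 26<<7 = 3328; acc -> 3333, shift -> 14
byte 2=0xAB: payload=0x2B=43, contrib = 43<<14 = 704512; acc -> 707845, shift -> 21
byte 3=0x45: payload=0x45=69, contrib = 69<<21 = 144703488; acc -> 145411333, shift -> 28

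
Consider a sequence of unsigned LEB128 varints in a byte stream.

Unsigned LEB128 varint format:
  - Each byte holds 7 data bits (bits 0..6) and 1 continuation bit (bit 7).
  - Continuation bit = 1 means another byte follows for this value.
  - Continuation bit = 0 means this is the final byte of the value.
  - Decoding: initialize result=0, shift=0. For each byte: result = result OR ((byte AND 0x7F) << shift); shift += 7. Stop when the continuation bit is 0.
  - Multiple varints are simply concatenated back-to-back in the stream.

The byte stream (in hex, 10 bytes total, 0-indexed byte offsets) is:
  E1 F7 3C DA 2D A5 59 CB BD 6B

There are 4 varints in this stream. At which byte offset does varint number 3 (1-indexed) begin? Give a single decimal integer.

Answer: 5

Derivation:
  byte[0]=0xE1 cont=1 payload=0x61=97: acc |= 97<<0 -> acc=97 shift=7
  byte[1]=0xF7 cont=1 payload=0x77=119: acc |= 119<<7 -> acc=15329 shift=14
  byte[2]=0x3C cont=0 payload=0x3C=60: acc |= 60<<14 -> acc=998369 shift=21 [end]
Varint 1: bytes[0:3] = E1 F7 3C -> value 998369 (3 byte(s))
  byte[3]=0xDA cont=1 payload=0x5A=90: acc |= 90<<0 -> acc=90 shift=7
  byte[4]=0x2D cont=0 payload=0x2D=45: acc |= 45<<7 -> acc=5850 shift=14 [end]
Varint 2: bytes[3:5] = DA 2D -> value 5850 (2 byte(s))
  byte[5]=0xA5 cont=1 payload=0x25=37: acc |= 37<<0 -> acc=37 shift=7
  byte[6]=0x59 cont=0 payload=0x59=89: acc |= 89<<7 -> acc=11429 shift=14 [end]
Varint 3: bytes[5:7] = A5 59 -> value 11429 (2 byte(s))
  byte[7]=0xCB cont=1 payload=0x4B=75: acc |= 75<<0 -> acc=75 shift=7
  byte[8]=0xBD cont=1 payload=0x3D=61: acc |= 61<<7 -> acc=7883 shift=14
  byte[9]=0x6B cont=0 payload=0x6B=107: acc |= 107<<14 -> acc=1760971 shift=21 [end]
Varint 4: bytes[7:10] = CB BD 6B -> value 1760971 (3 byte(s))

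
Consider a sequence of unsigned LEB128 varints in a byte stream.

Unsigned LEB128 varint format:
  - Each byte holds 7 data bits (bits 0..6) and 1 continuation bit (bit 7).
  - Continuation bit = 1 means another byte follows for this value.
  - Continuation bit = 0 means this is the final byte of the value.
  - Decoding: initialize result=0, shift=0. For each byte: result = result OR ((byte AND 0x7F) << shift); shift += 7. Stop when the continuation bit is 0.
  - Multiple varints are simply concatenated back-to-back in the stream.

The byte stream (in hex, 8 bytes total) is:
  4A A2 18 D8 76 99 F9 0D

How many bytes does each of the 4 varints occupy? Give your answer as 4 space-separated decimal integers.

  byte[0]=0x4A cont=0 payload=0x4A=74: acc |= 74<<0 -> acc=74 shift=7 [end]
Varint 1: bytes[0:1] = 4A -> value 74 (1 byte(s))
  byte[1]=0xA2 cont=1 payload=0x22=34: acc |= 34<<0 -> acc=34 shift=7
  byte[2]=0x18 cont=0 payload=0x18=24: acc |= 24<<7 -> acc=3106 shift=14 [end]
Varint 2: bytes[1:3] = A2 18 -> value 3106 (2 byte(s))
  byte[3]=0xD8 cont=1 payload=0x58=88: acc |= 88<<0 -> acc=88 shift=7
  byte[4]=0x76 cont=0 payload=0x76=118: acc |= 118<<7 -> acc=15192 shift=14 [end]
Varint 3: bytes[3:5] = D8 76 -> value 15192 (2 byte(s))
  byte[5]=0x99 cont=1 payload=0x19=25: acc |= 25<<0 -> acc=25 shift=7
  byte[6]=0xF9 cont=1 payload=0x79=121: acc |= 121<<7 -> acc=15513 shift=14
  byte[7]=0x0D cont=0 payload=0x0D=13: acc |= 13<<14 -> acc=228505 shift=21 [end]
Varint 4: bytes[5:8] = 99 F9 0D -> value 228505 (3 byte(s))

Answer: 1 2 2 3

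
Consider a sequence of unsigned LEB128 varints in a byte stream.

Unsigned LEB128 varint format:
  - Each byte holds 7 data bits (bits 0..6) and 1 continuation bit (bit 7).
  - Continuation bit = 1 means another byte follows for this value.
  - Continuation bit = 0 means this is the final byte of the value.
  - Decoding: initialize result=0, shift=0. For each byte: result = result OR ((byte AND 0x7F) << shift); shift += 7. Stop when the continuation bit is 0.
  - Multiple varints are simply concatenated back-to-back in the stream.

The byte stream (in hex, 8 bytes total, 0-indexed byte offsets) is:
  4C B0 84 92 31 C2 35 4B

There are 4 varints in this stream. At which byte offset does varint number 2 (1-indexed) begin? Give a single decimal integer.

  byte[0]=0x4C cont=0 payload=0x4C=76: acc |= 76<<0 -> acc=76 shift=7 [end]
Varint 1: bytes[0:1] = 4C -> value 76 (1 byte(s))
  byte[1]=0xB0 cont=1 payload=0x30=48: acc |= 48<<0 -> acc=48 shift=7
  byte[2]=0x84 cont=1 payload=0x04=4: acc |= 4<<7 -> acc=560 shift=14
  byte[3]=0x92 cont=1 payload=0x12=18: acc |= 18<<14 -> acc=295472 shift=21
  byte[4]=0x31 cont=0 payload=0x31=49: acc |= 49<<21 -> acc=103055920 shift=28 [end]
Varint 2: bytes[1:5] = B0 84 92 31 -> value 103055920 (4 byte(s))
  byte[5]=0xC2 cont=1 payload=0x42=66: acc |= 66<<0 -> acc=66 shift=7
  byte[6]=0x35 cont=0 payload=0x35=53: acc |= 53<<7 -> acc=6850 shift=14 [end]
Varint 3: bytes[5:7] = C2 35 -> value 6850 (2 byte(s))
  byte[7]=0x4B cont=0 payload=0x4B=75: acc |= 75<<0 -> acc=75 shift=7 [end]
Varint 4: bytes[7:8] = 4B -> value 75 (1 byte(s))

Answer: 1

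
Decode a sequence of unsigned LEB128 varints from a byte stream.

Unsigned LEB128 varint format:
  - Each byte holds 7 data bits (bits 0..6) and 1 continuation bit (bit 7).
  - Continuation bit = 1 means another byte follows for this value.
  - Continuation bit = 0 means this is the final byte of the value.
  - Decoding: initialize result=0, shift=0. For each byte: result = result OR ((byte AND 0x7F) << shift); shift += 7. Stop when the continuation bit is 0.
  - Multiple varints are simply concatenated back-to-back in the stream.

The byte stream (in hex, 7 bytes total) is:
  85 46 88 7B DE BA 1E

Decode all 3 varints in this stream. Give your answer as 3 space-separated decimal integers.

  byte[0]=0x85 cont=1 payload=0x05=5: acc |= 5<<0 -> acc=5 shift=7
  byte[1]=0x46 cont=0 payload=0x46=70: acc |= 70<<7 -> acc=8965 shift=14 [end]
Varint 1: bytes[0:2] = 85 46 -> value 8965 (2 byte(s))
  byte[2]=0x88 cont=1 payload=0x08=8: acc |= 8<<0 -> acc=8 shift=7
  byte[3]=0x7B cont=0 payload=0x7B=123: acc |= 123<<7 -> acc=15752 shift=14 [end]
Varint 2: bytes[2:4] = 88 7B -> value 15752 (2 byte(s))
  byte[4]=0xDE cont=1 payload=0x5E=94: acc |= 94<<0 -> acc=94 shift=7
  byte[5]=0xBA cont=1 payload=0x3A=58: acc |= 58<<7 -> acc=7518 shift=14
  byte[6]=0x1E cont=0 payload=0x1E=30: acc |= 30<<14 -> acc=499038 shift=21 [end]
Varint 3: bytes[4:7] = DE BA 1E -> value 499038 (3 byte(s))

Answer: 8965 15752 499038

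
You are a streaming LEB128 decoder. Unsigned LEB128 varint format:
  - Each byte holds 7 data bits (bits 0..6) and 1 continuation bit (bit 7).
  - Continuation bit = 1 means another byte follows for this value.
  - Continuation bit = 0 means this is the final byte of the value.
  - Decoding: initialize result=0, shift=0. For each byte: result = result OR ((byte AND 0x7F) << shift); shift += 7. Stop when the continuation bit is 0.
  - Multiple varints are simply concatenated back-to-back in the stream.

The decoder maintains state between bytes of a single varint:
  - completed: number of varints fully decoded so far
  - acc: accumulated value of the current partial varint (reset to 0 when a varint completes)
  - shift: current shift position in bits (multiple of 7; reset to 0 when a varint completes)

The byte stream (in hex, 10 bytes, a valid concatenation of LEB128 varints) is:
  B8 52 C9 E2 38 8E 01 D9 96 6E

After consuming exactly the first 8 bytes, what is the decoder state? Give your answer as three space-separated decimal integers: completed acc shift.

byte[0]=0xB8 cont=1 payload=0x38: acc |= 56<<0 -> completed=0 acc=56 shift=7
byte[1]=0x52 cont=0 payload=0x52: varint #1 complete (value=10552); reset -> completed=1 acc=0 shift=0
byte[2]=0xC9 cont=1 payload=0x49: acc |= 73<<0 -> completed=1 acc=73 shift=7
byte[3]=0xE2 cont=1 payload=0x62: acc |= 98<<7 -> completed=1 acc=12617 shift=14
byte[4]=0x38 cont=0 payload=0x38: varint #2 complete (value=930121); reset -> completed=2 acc=0 shift=0
byte[5]=0x8E cont=1 payload=0x0E: acc |= 14<<0 -> completed=2 acc=14 shift=7
byte[6]=0x01 cont=0 payload=0x01: varint #3 complete (value=142); reset -> completed=3 acc=0 shift=0
byte[7]=0xD9 cont=1 payload=0x59: acc |= 89<<0 -> completed=3 acc=89 shift=7

Answer: 3 89 7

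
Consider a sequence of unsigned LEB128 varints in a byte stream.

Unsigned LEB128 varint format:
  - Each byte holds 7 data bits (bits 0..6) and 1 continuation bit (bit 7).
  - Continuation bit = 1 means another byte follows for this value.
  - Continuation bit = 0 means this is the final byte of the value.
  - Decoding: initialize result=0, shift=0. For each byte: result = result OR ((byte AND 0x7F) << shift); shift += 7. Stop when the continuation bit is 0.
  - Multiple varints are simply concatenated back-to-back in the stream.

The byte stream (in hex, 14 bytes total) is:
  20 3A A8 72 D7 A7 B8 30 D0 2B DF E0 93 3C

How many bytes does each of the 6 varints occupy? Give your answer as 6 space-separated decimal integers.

  byte[0]=0x20 cont=0 payload=0x20=32: acc |= 32<<0 -> acc=32 shift=7 [end]
Varint 1: bytes[0:1] = 20 -> value 32 (1 byte(s))
  byte[1]=0x3A cont=0 payload=0x3A=58: acc |= 58<<0 -> acc=58 shift=7 [end]
Varint 2: bytes[1:2] = 3A -> value 58 (1 byte(s))
  byte[2]=0xA8 cont=1 payload=0x28=40: acc |= 40<<0 -> acc=40 shift=7
  byte[3]=0x72 cont=0 payload=0x72=114: acc |= 114<<7 -> acc=14632 shift=14 [end]
Varint 3: bytes[2:4] = A8 72 -> value 14632 (2 byte(s))
  byte[4]=0xD7 cont=1 payload=0x57=87: acc |= 87<<0 -> acc=87 shift=7
  byte[5]=0xA7 cont=1 payload=0x27=39: acc |= 39<<7 -> acc=5079 shift=14
  byte[6]=0xB8 cont=1 payload=0x38=56: acc |= 56<<14 -> acc=922583 shift=21
  byte[7]=0x30 cont=0 payload=0x30=48: acc |= 48<<21 -> acc=101585879 shift=28 [end]
Varint 4: bytes[4:8] = D7 A7 B8 30 -> value 101585879 (4 byte(s))
  byte[8]=0xD0 cont=1 payload=0x50=80: acc |= 80<<0 -> acc=80 shift=7
  byte[9]=0x2B cont=0 payload=0x2B=43: acc |= 43<<7 -> acc=5584 shift=14 [end]
Varint 5: bytes[8:10] = D0 2B -> value 5584 (2 byte(s))
  byte[10]=0xDF cont=1 payload=0x5F=95: acc |= 95<<0 -> acc=95 shift=7
  byte[11]=0xE0 cont=1 payload=0x60=96: acc |= 96<<7 -> acc=12383 shift=14
  byte[12]=0x93 cont=1 payload=0x13=19: acc |= 19<<14 -> acc=323679 shift=21
  byte[13]=0x3C cont=0 payload=0x3C=60: acc |= 60<<21 -> acc=126152799 shift=28 [end]
Varint 6: bytes[10:14] = DF E0 93 3C -> value 126152799 (4 byte(s))

Answer: 1 1 2 4 2 4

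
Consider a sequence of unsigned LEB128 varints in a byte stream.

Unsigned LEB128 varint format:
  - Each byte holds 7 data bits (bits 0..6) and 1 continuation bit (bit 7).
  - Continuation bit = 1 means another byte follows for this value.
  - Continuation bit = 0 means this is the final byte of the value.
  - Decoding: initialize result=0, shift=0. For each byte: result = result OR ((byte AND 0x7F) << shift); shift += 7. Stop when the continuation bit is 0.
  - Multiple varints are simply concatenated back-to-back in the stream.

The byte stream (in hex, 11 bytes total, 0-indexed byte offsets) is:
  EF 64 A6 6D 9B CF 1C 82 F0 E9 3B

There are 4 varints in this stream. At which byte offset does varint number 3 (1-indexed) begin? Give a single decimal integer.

  byte[0]=0xEF cont=1 payload=0x6F=111: acc |= 111<<0 -> acc=111 shift=7
  byte[1]=0x64 cont=0 payload=0x64=100: acc |= 100<<7 -> acc=12911 shift=14 [end]
Varint 1: bytes[0:2] = EF 64 -> value 12911 (2 byte(s))
  byte[2]=0xA6 cont=1 payload=0x26=38: acc |= 38<<0 -> acc=38 shift=7
  byte[3]=0x6D cont=0 payload=0x6D=109: acc |= 109<<7 -> acc=13990 shift=14 [end]
Varint 2: bytes[2:4] = A6 6D -> value 13990 (2 byte(s))
  byte[4]=0x9B cont=1 payload=0x1B=27: acc |= 27<<0 -> acc=27 shift=7
  byte[5]=0xCF cont=1 payload=0x4F=79: acc |= 79<<7 -> acc=10139 shift=14
  byte[6]=0x1C cont=0 payload=0x1C=28: acc |= 28<<14 -> acc=468891 shift=21 [end]
Varint 3: bytes[4:7] = 9B CF 1C -> value 468891 (3 byte(s))
  byte[7]=0x82 cont=1 payload=0x02=2: acc |= 2<<0 -> acc=2 shift=7
  byte[8]=0xF0 cont=1 payload=0x70=112: acc |= 112<<7 -> acc=14338 shift=14
  byte[9]=0xE9 cont=1 payload=0x69=105: acc |= 105<<14 -> acc=1734658 shift=21
  byte[10]=0x3B cont=0 payload=0x3B=59: acc |= 59<<21 -> acc=125466626 shift=28 [end]
Varint 4: bytes[7:11] = 82 F0 E9 3B -> value 125466626 (4 byte(s))

Answer: 4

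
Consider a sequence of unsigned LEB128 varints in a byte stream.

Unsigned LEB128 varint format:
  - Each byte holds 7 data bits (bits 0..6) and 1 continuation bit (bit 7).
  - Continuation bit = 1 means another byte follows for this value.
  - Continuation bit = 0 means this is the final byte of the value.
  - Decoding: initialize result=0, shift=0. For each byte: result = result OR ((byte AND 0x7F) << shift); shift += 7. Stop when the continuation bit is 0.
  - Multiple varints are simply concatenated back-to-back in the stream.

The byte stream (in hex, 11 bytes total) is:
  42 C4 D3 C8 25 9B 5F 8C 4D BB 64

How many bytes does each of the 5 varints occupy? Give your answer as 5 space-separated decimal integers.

  byte[0]=0x42 cont=0 payload=0x42=66: acc |= 66<<0 -> acc=66 shift=7 [end]
Varint 1: bytes[0:1] = 42 -> value 66 (1 byte(s))
  byte[1]=0xC4 cont=1 payload=0x44=68: acc |= 68<<0 -> acc=68 shift=7
  byte[2]=0xD3 cont=1 payload=0x53=83: acc |= 83<<7 -> acc=10692 shift=14
  byte[3]=0xC8 cont=1 payload=0x48=72: acc |= 72<<14 -> acc=1190340 shift=21
  byte[4]=0x25 cont=0 payload=0x25=37: acc |= 37<<21 -> acc=78784964 shift=28 [end]
Varint 2: bytes[1:5] = C4 D3 C8 25 -> value 78784964 (4 byte(s))
  byte[5]=0x9B cont=1 payload=0x1B=27: acc |= 27<<0 -> acc=27 shift=7
  byte[6]=0x5F cont=0 payload=0x5F=95: acc |= 95<<7 -> acc=12187 shift=14 [end]
Varint 3: bytes[5:7] = 9B 5F -> value 12187 (2 byte(s))
  byte[7]=0x8C cont=1 payload=0x0C=12: acc |= 12<<0 -> acc=12 shift=7
  byte[8]=0x4D cont=0 payload=0x4D=77: acc |= 77<<7 -> acc=9868 shift=14 [end]
Varint 4: bytes[7:9] = 8C 4D -> value 9868 (2 byte(s))
  byte[9]=0xBB cont=1 payload=0x3B=59: acc |= 59<<0 -> acc=59 shift=7
  byte[10]=0x64 cont=0 payload=0x64=100: acc |= 100<<7 -> acc=12859 shift=14 [end]
Varint 5: bytes[9:11] = BB 64 -> value 12859 (2 byte(s))

Answer: 1 4 2 2 2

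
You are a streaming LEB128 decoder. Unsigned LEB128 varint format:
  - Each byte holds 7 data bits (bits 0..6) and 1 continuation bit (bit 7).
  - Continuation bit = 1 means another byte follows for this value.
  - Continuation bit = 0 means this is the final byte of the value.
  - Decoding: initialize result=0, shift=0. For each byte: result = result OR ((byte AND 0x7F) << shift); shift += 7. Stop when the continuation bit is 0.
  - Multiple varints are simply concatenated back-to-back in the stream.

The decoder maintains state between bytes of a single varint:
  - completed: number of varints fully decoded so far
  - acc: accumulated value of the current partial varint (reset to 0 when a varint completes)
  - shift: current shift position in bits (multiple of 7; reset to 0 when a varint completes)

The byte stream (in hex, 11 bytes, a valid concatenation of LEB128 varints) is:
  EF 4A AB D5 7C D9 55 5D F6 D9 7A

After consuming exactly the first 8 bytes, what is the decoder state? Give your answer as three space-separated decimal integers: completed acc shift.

Answer: 4 0 0

Derivation:
byte[0]=0xEF cont=1 payload=0x6F: acc |= 111<<0 -> completed=0 acc=111 shift=7
byte[1]=0x4A cont=0 payload=0x4A: varint #1 complete (value=9583); reset -> completed=1 acc=0 shift=0
byte[2]=0xAB cont=1 payload=0x2B: acc |= 43<<0 -> completed=1 acc=43 shift=7
byte[3]=0xD5 cont=1 payload=0x55: acc |= 85<<7 -> completed=1 acc=10923 shift=14
byte[4]=0x7C cont=0 payload=0x7C: varint #2 complete (value=2042539); reset -> completed=2 acc=0 shift=0
byte[5]=0xD9 cont=1 payload=0x59: acc |= 89<<0 -> completed=2 acc=89 shift=7
byte[6]=0x55 cont=0 payload=0x55: varint #3 complete (value=10969); reset -> completed=3 acc=0 shift=0
byte[7]=0x5D cont=0 payload=0x5D: varint #4 complete (value=93); reset -> completed=4 acc=0 shift=0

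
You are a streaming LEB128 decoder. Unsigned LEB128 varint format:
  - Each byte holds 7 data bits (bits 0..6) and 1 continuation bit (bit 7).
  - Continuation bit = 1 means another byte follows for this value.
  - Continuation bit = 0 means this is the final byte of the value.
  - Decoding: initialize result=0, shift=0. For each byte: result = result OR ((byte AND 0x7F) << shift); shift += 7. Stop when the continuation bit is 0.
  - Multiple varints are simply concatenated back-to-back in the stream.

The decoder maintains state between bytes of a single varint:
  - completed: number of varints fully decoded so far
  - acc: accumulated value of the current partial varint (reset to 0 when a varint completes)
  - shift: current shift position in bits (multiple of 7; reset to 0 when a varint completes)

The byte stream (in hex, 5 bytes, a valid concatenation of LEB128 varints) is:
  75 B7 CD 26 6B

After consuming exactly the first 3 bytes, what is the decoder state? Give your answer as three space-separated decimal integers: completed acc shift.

byte[0]=0x75 cont=0 payload=0x75: varint #1 complete (value=117); reset -> completed=1 acc=0 shift=0
byte[1]=0xB7 cont=1 payload=0x37: acc |= 55<<0 -> completed=1 acc=55 shift=7
byte[2]=0xCD cont=1 payload=0x4D: acc |= 77<<7 -> completed=1 acc=9911 shift=14

Answer: 1 9911 14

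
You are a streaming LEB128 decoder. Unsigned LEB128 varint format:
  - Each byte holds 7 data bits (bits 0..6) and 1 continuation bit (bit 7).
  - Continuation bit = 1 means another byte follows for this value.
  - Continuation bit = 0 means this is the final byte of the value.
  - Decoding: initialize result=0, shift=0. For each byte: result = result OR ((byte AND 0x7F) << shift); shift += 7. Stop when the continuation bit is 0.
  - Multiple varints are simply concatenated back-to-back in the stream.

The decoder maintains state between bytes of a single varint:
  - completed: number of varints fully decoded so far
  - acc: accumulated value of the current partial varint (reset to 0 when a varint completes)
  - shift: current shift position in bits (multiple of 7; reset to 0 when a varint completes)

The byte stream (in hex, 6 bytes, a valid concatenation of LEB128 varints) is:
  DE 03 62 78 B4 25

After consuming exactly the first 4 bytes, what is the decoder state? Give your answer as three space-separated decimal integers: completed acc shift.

Answer: 3 0 0

Derivation:
byte[0]=0xDE cont=1 payload=0x5E: acc |= 94<<0 -> completed=0 acc=94 shift=7
byte[1]=0x03 cont=0 payload=0x03: varint #1 complete (value=478); reset -> completed=1 acc=0 shift=0
byte[2]=0x62 cont=0 payload=0x62: varint #2 complete (value=98); reset -> completed=2 acc=0 shift=0
byte[3]=0x78 cont=0 payload=0x78: varint #3 complete (value=120); reset -> completed=3 acc=0 shift=0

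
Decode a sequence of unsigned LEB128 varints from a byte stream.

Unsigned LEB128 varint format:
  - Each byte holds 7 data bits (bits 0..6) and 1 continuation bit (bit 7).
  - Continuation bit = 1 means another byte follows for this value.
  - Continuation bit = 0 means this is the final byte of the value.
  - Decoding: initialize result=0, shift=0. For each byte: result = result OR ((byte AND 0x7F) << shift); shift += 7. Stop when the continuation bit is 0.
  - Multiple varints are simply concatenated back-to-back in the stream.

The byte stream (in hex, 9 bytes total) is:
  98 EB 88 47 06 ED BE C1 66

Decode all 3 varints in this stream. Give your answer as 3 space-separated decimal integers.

Answer: 149042584 6 214982509

Derivation:
  byte[0]=0x98 cont=1 payload=0x18=24: acc |= 24<<0 -> acc=24 shift=7
  byte[1]=0xEB cont=1 payload=0x6B=107: acc |= 107<<7 -> acc=13720 shift=14
  byte[2]=0x88 cont=1 payload=0x08=8: acc |= 8<<14 -> acc=144792 shift=21
  byte[3]=0x47 cont=0 payload=0x47=71: acc |= 71<<21 -> acc=149042584 shift=28 [end]
Varint 1: bytes[0:4] = 98 EB 88 47 -> value 149042584 (4 byte(s))
  byte[4]=0x06 cont=0 payload=0x06=6: acc |= 6<<0 -> acc=6 shift=7 [end]
Varint 2: bytes[4:5] = 06 -> value 6 (1 byte(s))
  byte[5]=0xED cont=1 payload=0x6D=109: acc |= 109<<0 -> acc=109 shift=7
  byte[6]=0xBE cont=1 payload=0x3E=62: acc |= 62<<7 -> acc=8045 shift=14
  byte[7]=0xC1 cont=1 payload=0x41=65: acc |= 65<<14 -> acc=1073005 shift=21
  byte[8]=0x66 cont=0 payload=0x66=102: acc |= 102<<21 -> acc=214982509 shift=28 [end]
Varint 3: bytes[5:9] = ED BE C1 66 -> value 214982509 (4 byte(s))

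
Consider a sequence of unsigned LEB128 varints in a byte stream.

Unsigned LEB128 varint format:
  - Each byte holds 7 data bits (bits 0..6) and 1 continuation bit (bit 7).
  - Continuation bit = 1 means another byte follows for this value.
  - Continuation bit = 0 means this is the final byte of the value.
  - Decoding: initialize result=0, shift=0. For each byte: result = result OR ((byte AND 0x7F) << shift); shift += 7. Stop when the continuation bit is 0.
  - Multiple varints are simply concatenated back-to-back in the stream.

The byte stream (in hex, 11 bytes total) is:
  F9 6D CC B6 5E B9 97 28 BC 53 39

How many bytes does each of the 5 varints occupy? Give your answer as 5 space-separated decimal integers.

  byte[0]=0xF9 cont=1 payload=0x79=121: acc |= 121<<0 -> acc=121 shift=7
  byte[1]=0x6D cont=0 payload=0x6D=109: acc |= 109<<7 -> acc=14073 shift=14 [end]
Varint 1: bytes[0:2] = F9 6D -> value 14073 (2 byte(s))
  byte[2]=0xCC cont=1 payload=0x4C=76: acc |= 76<<0 -> acc=76 shift=7
  byte[3]=0xB6 cont=1 payload=0x36=54: acc |= 54<<7 -> acc=6988 shift=14
  byte[4]=0x5E cont=0 payload=0x5E=94: acc |= 94<<14 -> acc=1547084 shift=21 [end]
Varint 2: bytes[2:5] = CC B6 5E -> value 1547084 (3 byte(s))
  byte[5]=0xB9 cont=1 payload=0x39=57: acc |= 57<<0 -> acc=57 shift=7
  byte[6]=0x97 cont=1 payload=0x17=23: acc |= 23<<7 -> acc=3001 shift=14
  byte[7]=0x28 cont=0 payload=0x28=40: acc |= 40<<14 -> acc=658361 shift=21 [end]
Varint 3: bytes[5:8] = B9 97 28 -> value 658361 (3 byte(s))
  byte[8]=0xBC cont=1 payload=0x3C=60: acc |= 60<<0 -> acc=60 shift=7
  byte[9]=0x53 cont=0 payload=0x53=83: acc |= 83<<7 -> acc=10684 shift=14 [end]
Varint 4: bytes[8:10] = BC 53 -> value 10684 (2 byte(s))
  byte[10]=0x39 cont=0 payload=0x39=57: acc |= 57<<0 -> acc=57 shift=7 [end]
Varint 5: bytes[10:11] = 39 -> value 57 (1 byte(s))

Answer: 2 3 3 2 1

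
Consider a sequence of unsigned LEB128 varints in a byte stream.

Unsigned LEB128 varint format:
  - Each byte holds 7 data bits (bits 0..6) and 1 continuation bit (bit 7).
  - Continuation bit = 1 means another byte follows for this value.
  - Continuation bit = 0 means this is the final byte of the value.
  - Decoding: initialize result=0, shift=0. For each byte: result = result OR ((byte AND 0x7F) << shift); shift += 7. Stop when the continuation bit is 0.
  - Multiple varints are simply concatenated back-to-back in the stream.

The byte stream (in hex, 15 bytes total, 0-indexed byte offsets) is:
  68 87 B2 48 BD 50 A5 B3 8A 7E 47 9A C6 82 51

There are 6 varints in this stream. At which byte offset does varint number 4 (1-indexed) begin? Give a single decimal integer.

  byte[0]=0x68 cont=0 payload=0x68=104: acc |= 104<<0 -> acc=104 shift=7 [end]
Varint 1: bytes[0:1] = 68 -> value 104 (1 byte(s))
  byte[1]=0x87 cont=1 payload=0x07=7: acc |= 7<<0 -> acc=7 shift=7
  byte[2]=0xB2 cont=1 payload=0x32=50: acc |= 50<<7 -> acc=6407 shift=14
  byte[3]=0x48 cont=0 payload=0x48=72: acc |= 72<<14 -> acc=1186055 shift=21 [end]
Varint 2: bytes[1:4] = 87 B2 48 -> value 1186055 (3 byte(s))
  byte[4]=0xBD cont=1 payload=0x3D=61: acc |= 61<<0 -> acc=61 shift=7
  byte[5]=0x50 cont=0 payload=0x50=80: acc |= 80<<7 -> acc=10301 shift=14 [end]
Varint 3: bytes[4:6] = BD 50 -> value 10301 (2 byte(s))
  byte[6]=0xA5 cont=1 payload=0x25=37: acc |= 37<<0 -> acc=37 shift=7
  byte[7]=0xB3 cont=1 payload=0x33=51: acc |= 51<<7 -> acc=6565 shift=14
  byte[8]=0x8A cont=1 payload=0x0A=10: acc |= 10<<14 -> acc=170405 shift=21
  byte[9]=0x7E cont=0 payload=0x7E=126: acc |= 126<<21 -> acc=264411557 shift=28 [end]
Varint 4: bytes[6:10] = A5 B3 8A 7E -> value 264411557 (4 byte(s))
  byte[10]=0x47 cont=0 payload=0x47=71: acc |= 71<<0 -> acc=71 shift=7 [end]
Varint 5: bytes[10:11] = 47 -> value 71 (1 byte(s))
  byte[11]=0x9A cont=1 payload=0x1A=26: acc |= 26<<0 -> acc=26 shift=7
  byte[12]=0xC6 cont=1 payload=0x46=70: acc |= 70<<7 -> acc=8986 shift=14
  byte[13]=0x82 cont=1 payload=0x02=2: acc |= 2<<14 -> acc=41754 shift=21
  byte[14]=0x51 cont=0 payload=0x51=81: acc |= 81<<21 -> acc=169911066 shift=28 [end]
Varint 6: bytes[11:15] = 9A C6 82 51 -> value 169911066 (4 byte(s))

Answer: 6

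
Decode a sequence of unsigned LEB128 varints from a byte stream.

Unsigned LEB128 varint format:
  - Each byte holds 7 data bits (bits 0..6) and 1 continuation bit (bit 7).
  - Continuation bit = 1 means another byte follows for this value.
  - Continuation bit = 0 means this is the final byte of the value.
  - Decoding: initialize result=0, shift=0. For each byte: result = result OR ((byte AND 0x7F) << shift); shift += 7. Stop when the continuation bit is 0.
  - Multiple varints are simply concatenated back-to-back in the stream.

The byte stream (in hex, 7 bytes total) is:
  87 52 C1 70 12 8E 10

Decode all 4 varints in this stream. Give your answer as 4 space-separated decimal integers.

Answer: 10503 14401 18 2062

Derivation:
  byte[0]=0x87 cont=1 payload=0x07=7: acc |= 7<<0 -> acc=7 shift=7
  byte[1]=0x52 cont=0 payload=0x52=82: acc |= 82<<7 -> acc=10503 shift=14 [end]
Varint 1: bytes[0:2] = 87 52 -> value 10503 (2 byte(s))
  byte[2]=0xC1 cont=1 payload=0x41=65: acc |= 65<<0 -> acc=65 shift=7
  byte[3]=0x70 cont=0 payload=0x70=112: acc |= 112<<7 -> acc=14401 shift=14 [end]
Varint 2: bytes[2:4] = C1 70 -> value 14401 (2 byte(s))
  byte[4]=0x12 cont=0 payload=0x12=18: acc |= 18<<0 -> acc=18 shift=7 [end]
Varint 3: bytes[4:5] = 12 -> value 18 (1 byte(s))
  byte[5]=0x8E cont=1 payload=0x0E=14: acc |= 14<<0 -> acc=14 shift=7
  byte[6]=0x10 cont=0 payload=0x10=16: acc |= 16<<7 -> acc=2062 shift=14 [end]
Varint 4: bytes[5:7] = 8E 10 -> value 2062 (2 byte(s))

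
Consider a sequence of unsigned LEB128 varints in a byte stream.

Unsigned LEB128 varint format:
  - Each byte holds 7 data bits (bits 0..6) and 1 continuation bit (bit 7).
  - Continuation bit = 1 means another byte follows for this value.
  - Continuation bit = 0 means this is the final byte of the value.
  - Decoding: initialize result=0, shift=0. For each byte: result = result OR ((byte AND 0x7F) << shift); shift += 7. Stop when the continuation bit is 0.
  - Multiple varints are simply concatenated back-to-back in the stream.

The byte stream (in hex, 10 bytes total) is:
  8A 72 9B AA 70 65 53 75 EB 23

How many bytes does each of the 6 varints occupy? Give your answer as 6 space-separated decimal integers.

Answer: 2 3 1 1 1 2

Derivation:
  byte[0]=0x8A cont=1 payload=0x0A=10: acc |= 10<<0 -> acc=10 shift=7
  byte[1]=0x72 cont=0 payload=0x72=114: acc |= 114<<7 -> acc=14602 shift=14 [end]
Varint 1: bytes[0:2] = 8A 72 -> value 14602 (2 byte(s))
  byte[2]=0x9B cont=1 payload=0x1B=27: acc |= 27<<0 -> acc=27 shift=7
  byte[3]=0xAA cont=1 payload=0x2A=42: acc |= 42<<7 -> acc=5403 shift=14
  byte[4]=0x70 cont=0 payload=0x70=112: acc |= 112<<14 -> acc=1840411 shift=21 [end]
Varint 2: bytes[2:5] = 9B AA 70 -> value 1840411 (3 byte(s))
  byte[5]=0x65 cont=0 payload=0x65=101: acc |= 101<<0 -> acc=101 shift=7 [end]
Varint 3: bytes[5:6] = 65 -> value 101 (1 byte(s))
  byte[6]=0x53 cont=0 payload=0x53=83: acc |= 83<<0 -> acc=83 shift=7 [end]
Varint 4: bytes[6:7] = 53 -> value 83 (1 byte(s))
  byte[7]=0x75 cont=0 payload=0x75=117: acc |= 117<<0 -> acc=117 shift=7 [end]
Varint 5: bytes[7:8] = 75 -> value 117 (1 byte(s))
  byte[8]=0xEB cont=1 payload=0x6B=107: acc |= 107<<0 -> acc=107 shift=7
  byte[9]=0x23 cont=0 payload=0x23=35: acc |= 35<<7 -> acc=4587 shift=14 [end]
Varint 6: bytes[8:10] = EB 23 -> value 4587 (2 byte(s))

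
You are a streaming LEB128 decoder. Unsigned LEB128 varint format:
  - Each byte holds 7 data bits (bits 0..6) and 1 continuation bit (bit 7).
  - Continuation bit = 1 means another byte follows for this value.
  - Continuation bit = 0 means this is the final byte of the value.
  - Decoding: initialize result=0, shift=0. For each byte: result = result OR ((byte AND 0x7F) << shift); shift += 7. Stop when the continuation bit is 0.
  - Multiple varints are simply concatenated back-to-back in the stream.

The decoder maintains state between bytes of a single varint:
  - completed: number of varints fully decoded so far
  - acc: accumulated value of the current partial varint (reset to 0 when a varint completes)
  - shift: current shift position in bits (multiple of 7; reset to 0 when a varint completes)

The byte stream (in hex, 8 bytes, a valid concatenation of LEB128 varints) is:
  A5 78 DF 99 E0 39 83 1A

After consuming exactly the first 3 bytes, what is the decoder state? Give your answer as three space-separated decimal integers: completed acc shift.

byte[0]=0xA5 cont=1 payload=0x25: acc |= 37<<0 -> completed=0 acc=37 shift=7
byte[1]=0x78 cont=0 payload=0x78: varint #1 complete (value=15397); reset -> completed=1 acc=0 shift=0
byte[2]=0xDF cont=1 payload=0x5F: acc |= 95<<0 -> completed=1 acc=95 shift=7

Answer: 1 95 7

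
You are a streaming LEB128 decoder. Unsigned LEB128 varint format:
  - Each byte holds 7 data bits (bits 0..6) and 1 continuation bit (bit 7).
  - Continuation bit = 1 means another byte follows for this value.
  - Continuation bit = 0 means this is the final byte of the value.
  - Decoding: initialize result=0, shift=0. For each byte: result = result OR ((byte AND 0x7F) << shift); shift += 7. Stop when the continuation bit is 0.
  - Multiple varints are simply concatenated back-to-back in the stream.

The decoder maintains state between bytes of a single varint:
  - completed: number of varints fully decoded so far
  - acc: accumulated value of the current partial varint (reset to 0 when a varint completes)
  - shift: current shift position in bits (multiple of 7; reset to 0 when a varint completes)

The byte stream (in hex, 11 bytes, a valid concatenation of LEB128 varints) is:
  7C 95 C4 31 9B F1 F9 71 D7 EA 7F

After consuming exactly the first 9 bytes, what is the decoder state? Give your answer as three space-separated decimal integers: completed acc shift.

Answer: 3 87 7

Derivation:
byte[0]=0x7C cont=0 payload=0x7C: varint #1 complete (value=124); reset -> completed=1 acc=0 shift=0
byte[1]=0x95 cont=1 payload=0x15: acc |= 21<<0 -> completed=1 acc=21 shift=7
byte[2]=0xC4 cont=1 payload=0x44: acc |= 68<<7 -> completed=1 acc=8725 shift=14
byte[3]=0x31 cont=0 payload=0x31: varint #2 complete (value=811541); reset -> completed=2 acc=0 shift=0
byte[4]=0x9B cont=1 payload=0x1B: acc |= 27<<0 -> completed=2 acc=27 shift=7
byte[5]=0xF1 cont=1 payload=0x71: acc |= 113<<7 -> completed=2 acc=14491 shift=14
byte[6]=0xF9 cont=1 payload=0x79: acc |= 121<<14 -> completed=2 acc=1996955 shift=21
byte[7]=0x71 cont=0 payload=0x71: varint #3 complete (value=238975131); reset -> completed=3 acc=0 shift=0
byte[8]=0xD7 cont=1 payload=0x57: acc |= 87<<0 -> completed=3 acc=87 shift=7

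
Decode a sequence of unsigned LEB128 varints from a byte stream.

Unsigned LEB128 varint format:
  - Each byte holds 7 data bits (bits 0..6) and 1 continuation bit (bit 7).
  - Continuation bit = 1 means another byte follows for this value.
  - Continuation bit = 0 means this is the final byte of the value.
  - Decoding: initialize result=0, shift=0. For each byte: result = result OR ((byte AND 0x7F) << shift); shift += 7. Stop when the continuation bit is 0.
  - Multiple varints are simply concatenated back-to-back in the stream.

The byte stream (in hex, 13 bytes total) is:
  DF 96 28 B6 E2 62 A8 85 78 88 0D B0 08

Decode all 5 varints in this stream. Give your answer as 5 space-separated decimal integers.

  byte[0]=0xDF cont=1 payload=0x5F=95: acc |= 95<<0 -> acc=95 shift=7
  byte[1]=0x96 cont=1 payload=0x16=22: acc |= 22<<7 -> acc=2911 shift=14
  byte[2]=0x28 cont=0 payload=0x28=40: acc |= 40<<14 -> acc=658271 shift=21 [end]
Varint 1: bytes[0:3] = DF 96 28 -> value 658271 (3 byte(s))
  byte[3]=0xB6 cont=1 payload=0x36=54: acc |= 54<<0 -> acc=54 shift=7
  byte[4]=0xE2 cont=1 payload=0x62=98: acc |= 98<<7 -> acc=12598 shift=14
  byte[5]=0x62 cont=0 payload=0x62=98: acc |= 98<<14 -> acc=1618230 shift=21 [end]
Varint 2: bytes[3:6] = B6 E2 62 -> value 1618230 (3 byte(s))
  byte[6]=0xA8 cont=1 payload=0x28=40: acc |= 40<<0 -> acc=40 shift=7
  byte[7]=0x85 cont=1 payload=0x05=5: acc |= 5<<7 -> acc=680 shift=14
  byte[8]=0x78 cont=0 payload=0x78=120: acc |= 120<<14 -> acc=1966760 shift=21 [end]
Varint 3: bytes[6:9] = A8 85 78 -> value 1966760 (3 byte(s))
  byte[9]=0x88 cont=1 payload=0x08=8: acc |= 8<<0 -> acc=8 shift=7
  byte[10]=0x0D cont=0 payload=0x0D=13: acc |= 13<<7 -> acc=1672 shift=14 [end]
Varint 4: bytes[9:11] = 88 0D -> value 1672 (2 byte(s))
  byte[11]=0xB0 cont=1 payload=0x30=48: acc |= 48<<0 -> acc=48 shift=7
  byte[12]=0x08 cont=0 payload=0x08=8: acc |= 8<<7 -> acc=1072 shift=14 [end]
Varint 5: bytes[11:13] = B0 08 -> value 1072 (2 byte(s))

Answer: 658271 1618230 1966760 1672 1072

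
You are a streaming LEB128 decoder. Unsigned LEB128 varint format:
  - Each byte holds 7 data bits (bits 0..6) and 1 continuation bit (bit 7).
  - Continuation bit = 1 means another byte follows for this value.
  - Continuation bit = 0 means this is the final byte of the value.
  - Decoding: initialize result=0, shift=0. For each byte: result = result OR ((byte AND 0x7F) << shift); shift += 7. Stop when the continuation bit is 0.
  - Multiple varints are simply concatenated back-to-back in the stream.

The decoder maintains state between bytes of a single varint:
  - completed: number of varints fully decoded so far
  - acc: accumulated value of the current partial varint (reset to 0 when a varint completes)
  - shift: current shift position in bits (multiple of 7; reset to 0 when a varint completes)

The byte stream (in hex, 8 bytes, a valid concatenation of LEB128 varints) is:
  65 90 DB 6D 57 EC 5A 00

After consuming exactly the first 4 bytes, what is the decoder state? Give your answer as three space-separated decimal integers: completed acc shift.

Answer: 2 0 0

Derivation:
byte[0]=0x65 cont=0 payload=0x65: varint #1 complete (value=101); reset -> completed=1 acc=0 shift=0
byte[1]=0x90 cont=1 payload=0x10: acc |= 16<<0 -> completed=1 acc=16 shift=7
byte[2]=0xDB cont=1 payload=0x5B: acc |= 91<<7 -> completed=1 acc=11664 shift=14
byte[3]=0x6D cont=0 payload=0x6D: varint #2 complete (value=1797520); reset -> completed=2 acc=0 shift=0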